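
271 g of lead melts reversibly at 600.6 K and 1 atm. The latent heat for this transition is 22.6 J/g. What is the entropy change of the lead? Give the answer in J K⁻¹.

Heat absorbed by the substance: Q = mL = 271 × 22.6 = 6124.6 J.
At constant T, ΔS = Q_rev/T = 6124.6 / 600.6 = 10.2 J/K.

ΔS = 10.2 J/K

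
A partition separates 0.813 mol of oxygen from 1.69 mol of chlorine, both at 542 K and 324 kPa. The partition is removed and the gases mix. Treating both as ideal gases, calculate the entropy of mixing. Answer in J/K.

Mole fractions: x_A = 0.813/2.5 = 0.325, x_B = 0.675.
ΔS_mix = −R(n_A ln x_A + n_B ln x_B) = −8.314 × (0.813 ln 0.325 + 1.69 ln 0.675) = 13.1 J/K.

ΔS_mix = 13.1 J/K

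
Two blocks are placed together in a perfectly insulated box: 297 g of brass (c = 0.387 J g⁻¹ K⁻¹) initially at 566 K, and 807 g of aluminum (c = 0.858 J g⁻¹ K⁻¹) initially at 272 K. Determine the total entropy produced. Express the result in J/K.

ΔS_total = 31.3 J/K

Energy balance: T_f = (m₁c₁T₁ + m₂c₂T₂)/(m₁c₁ + m₂c₂) = 313.86 K.
ΔS₁ = m₁c₁ ln(T_f/T₁) = 114.939 × ln(313.86/566) = -67.77 J/K.
ΔS₂ = m₂c₂ ln(T_f/T₂) = 692.406 × ln(313.86/272) = 99.11 J/K.
ΔS_total = -67.77 + 99.11 = 31.3 J/K.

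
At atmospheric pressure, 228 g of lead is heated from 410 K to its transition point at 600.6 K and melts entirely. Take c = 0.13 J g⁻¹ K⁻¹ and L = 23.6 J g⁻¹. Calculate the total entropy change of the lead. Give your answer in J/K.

Warming step: ΔS₁ = m c ln(T_tr/T_i) = 228 × 0.13 × ln(600.6/410) = 11.32 J/K.
Phase change: ΔS₂ = +mL/T_tr = 228 × 23.6 / 600.6 = 8.959 J/K.
ΔS_total = (11.32) + (8.959) = 20.3 J/K.

ΔS = 20.3 J/K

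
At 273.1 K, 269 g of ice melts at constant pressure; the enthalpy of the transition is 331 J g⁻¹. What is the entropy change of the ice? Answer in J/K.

Heat absorbed by the substance: Q = mL = 269 × 331 = 89039 J.
At constant T, ΔS = Q_rev/T = 89039 / 273.1 = 326 J/K.

ΔS = 326 J/K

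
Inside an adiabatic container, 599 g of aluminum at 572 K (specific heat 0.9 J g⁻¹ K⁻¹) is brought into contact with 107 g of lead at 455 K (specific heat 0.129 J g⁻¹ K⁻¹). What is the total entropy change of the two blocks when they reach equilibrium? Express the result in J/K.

ΔS_total = 0.328 J/K

Energy balance: T_f = (m₁c₁T₁ + m₂c₂T₂)/(m₁c₁ + m₂c₂) = 569.08 K.
ΔS₁ = m₁c₁ ln(T_f/T₁) = 539.1 × ln(569.08/572) = -2.76 J/K.
ΔS₂ = m₂c₂ ln(T_f/T₂) = 13.803 × ln(569.08/455) = 3.088 J/K.
ΔS_total = -2.76 + 3.088 = 0.328 J/K.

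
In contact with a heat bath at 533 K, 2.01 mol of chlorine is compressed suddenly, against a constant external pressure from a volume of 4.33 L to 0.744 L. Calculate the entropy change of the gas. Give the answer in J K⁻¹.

ΔS_gas = -29.4 J/K

Entropy is a state function, so ΔS_gas depends only on the end states.
For an isothermal ideal gas ΔS_gas = nR ln(V₂/V₁) = 2.01 × 8.314 × ln(0.744/4.33) = -29.4 J/K.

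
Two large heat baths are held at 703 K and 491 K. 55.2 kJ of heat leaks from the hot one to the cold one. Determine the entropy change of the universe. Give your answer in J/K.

ΔS_hot = −Q/T_H = −55200/703 = -78.52 J/K and ΔS_cold = +Q/T_C = 55200/491 = 112.4 J/K.
ΔS_total = -78.52 + 112.4 = 33.9 J/K, positive as the second law requires.

ΔS_total = 33.9 J/K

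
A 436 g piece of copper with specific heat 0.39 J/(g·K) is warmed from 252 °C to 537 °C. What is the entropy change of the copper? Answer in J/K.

ΔS = 73.7 J/K

In kelvin: T₁ = 525.15 K, T₂ = 810.15 K. ΔS = ∫dQ_rev/T = m c ln(T₂/T₁) = 436 × 0.39 × ln(810.15/525.15) = 73.7 J/K.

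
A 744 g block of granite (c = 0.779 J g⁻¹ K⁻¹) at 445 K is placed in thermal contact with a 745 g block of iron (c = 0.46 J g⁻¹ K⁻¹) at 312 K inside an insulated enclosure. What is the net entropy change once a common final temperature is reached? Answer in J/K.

Energy balance: T_f = (m₁c₁T₁ + m₂c₂T₂)/(m₁c₁ + m₂c₂) = 395.58 K.
ΔS₁ = m₁c₁ ln(T_f/T₁) = 579.576 × ln(395.58/445) = -68.23 J/K.
ΔS₂ = m₂c₂ ln(T_f/T₂) = 342.7 × ln(395.58/312) = 81.34 J/K.
ΔS_total = -68.23 + 81.34 = 13.1 J/K.

ΔS_total = 13.1 J/K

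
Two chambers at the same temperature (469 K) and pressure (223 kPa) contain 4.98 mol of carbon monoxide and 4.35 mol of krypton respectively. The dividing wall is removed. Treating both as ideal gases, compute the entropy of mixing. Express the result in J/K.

ΔS_mix = 53.6 J/K

Mole fractions: x_A = 4.98/9.33 = 0.534, x_B = 0.466.
ΔS_mix = −R(n_A ln x_A + n_B ln x_B) = −8.314 × (4.98 ln 0.534 + 4.35 ln 0.466) = 53.6 J/K.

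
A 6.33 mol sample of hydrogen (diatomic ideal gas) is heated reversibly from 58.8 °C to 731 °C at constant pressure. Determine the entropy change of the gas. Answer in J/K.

ΔS = 204 J/K

In kelvin: T₁ = 331.95 K, T₂ = 1004.15 K. At constant pressure, ΔS = nC_p ln(T₂/T₁) with C_p = 7R/2 = 29.1 J mol⁻¹ K⁻¹.
ΔS = 6.33 × 29.1 × ln(1004.15/331.95) = 204 J/K.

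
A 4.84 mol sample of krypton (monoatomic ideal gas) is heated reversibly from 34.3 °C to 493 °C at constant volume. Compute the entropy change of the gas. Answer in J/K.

In kelvin: T₁ = 307.45 K, T₂ = 766.15 K. At constant volume, ΔS = nC_V ln(T₂/T₁) with C_V = 3R/2 = 12.47 J mol⁻¹ K⁻¹.
ΔS = 4.84 × 12.47 × ln(766.15/307.45) = 55.1 J/K.

ΔS = 55.1 J/K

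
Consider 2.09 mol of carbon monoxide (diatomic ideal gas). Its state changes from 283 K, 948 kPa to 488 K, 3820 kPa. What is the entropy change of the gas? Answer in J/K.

ΔS = nC_p ln(T₂/T₁) − nR ln(P₂/P₁), with C_p = 7R/2 = 29.1 J mol⁻¹ K⁻¹ for a diatomic ideal gas.
ΔS = 2.09 × [29.1 × ln(488/283) − 8.314 × ln(3820/948)] = 8.92 J/K.

ΔS = 8.92 J/K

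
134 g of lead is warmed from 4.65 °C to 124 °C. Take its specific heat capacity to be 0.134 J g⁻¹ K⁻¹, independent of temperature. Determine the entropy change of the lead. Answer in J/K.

In kelvin: T₁ = 277.8 K, T₂ = 397.15 K. ΔS = ∫dQ_rev/T = m c ln(T₂/T₁) = 134 × 0.134 × ln(397.15/277.8) = 6.42 J/K.

ΔS = 6.42 J/K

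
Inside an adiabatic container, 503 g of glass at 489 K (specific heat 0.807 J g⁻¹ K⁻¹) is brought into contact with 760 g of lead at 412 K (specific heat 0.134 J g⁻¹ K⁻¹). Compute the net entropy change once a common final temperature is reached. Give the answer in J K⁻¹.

ΔS_total = 1.15 J/K

Energy balance: T_f = (m₁c₁T₁ + m₂c₂T₂)/(m₁c₁ + m₂c₂) = 473.56 K.
ΔS₁ = m₁c₁ ln(T_f/T₁) = 405.921 × ln(473.56/489) = -13.03 J/K.
ΔS₂ = m₂c₂ ln(T_f/T₂) = 101.84 × ln(473.56/412) = 14.18 J/K.
ΔS_total = -13.03 + 14.18 = 1.15 J/K.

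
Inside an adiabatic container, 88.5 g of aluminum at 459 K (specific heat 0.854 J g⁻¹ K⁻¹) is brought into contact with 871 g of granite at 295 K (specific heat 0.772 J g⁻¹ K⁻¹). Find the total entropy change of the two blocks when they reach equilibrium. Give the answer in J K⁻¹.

ΔS_total = 7.47 J/K

Energy balance: T_f = (m₁c₁T₁ + m₂c₂T₂)/(m₁c₁ + m₂c₂) = 311.57 K.
ΔS₁ = m₁c₁ ln(T_f/T₁) = 75.579 × ln(311.57/459) = -29.28 J/K.
ΔS₂ = m₂c₂ ln(T_f/T₂) = 672.412 × ln(311.57/295) = 36.75 J/K.
ΔS_total = -29.28 + 36.75 = 7.47 J/K.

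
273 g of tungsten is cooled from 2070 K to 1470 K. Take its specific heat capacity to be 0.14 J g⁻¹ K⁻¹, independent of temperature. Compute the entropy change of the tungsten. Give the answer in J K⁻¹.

ΔS = ∫dQ_rev/T = m c ln(T₂/T₁) = 273 × 0.14 × ln(1470/2070) = -13.1 J/K.

ΔS = -13.1 J/K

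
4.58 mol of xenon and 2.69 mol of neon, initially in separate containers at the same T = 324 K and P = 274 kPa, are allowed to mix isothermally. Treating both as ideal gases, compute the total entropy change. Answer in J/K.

Mole fractions: x_A = 4.58/7.27 = 0.63, x_B = 0.37.
ΔS_mix = −R(n_A ln x_A + n_B ln x_B) = −8.314 × (4.58 ln 0.63 + 2.69 ln 0.37) = 39.8 J/K.

ΔS_mix = 39.8 J/K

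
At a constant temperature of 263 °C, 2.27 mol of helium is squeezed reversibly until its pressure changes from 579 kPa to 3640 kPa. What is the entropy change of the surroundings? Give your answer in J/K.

ΔS_surr = 34.7 J/K

For an isothermal ideal gas ΔS_gas = nR ln(P₁/P₂) = 2.27 × 8.314 × ln(579/3640) = -34.7 J/K.
The process is reversible, so ΔS_surr = −ΔS_gas = 34.7 J/K and ΔS_universe = 0.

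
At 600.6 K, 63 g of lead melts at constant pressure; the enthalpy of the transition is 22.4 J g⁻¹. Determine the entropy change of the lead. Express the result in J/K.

ΔS = 2.35 J/K

Heat absorbed by the substance: Q = mL = 63 × 22.4 = 1411.2 J.
At constant T, ΔS = Q_rev/T = 1411.2 / 600.6 = 2.35 J/K.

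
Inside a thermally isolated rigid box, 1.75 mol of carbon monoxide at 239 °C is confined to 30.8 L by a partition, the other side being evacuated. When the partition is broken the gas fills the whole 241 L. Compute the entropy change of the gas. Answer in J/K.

ΔS_gas = 29.9 J/K

For an ideal gas in free expansion Q = 0 and W = 0, so T is unchanged.
Entropy is a state function; using a reversible isothermal path, ΔS_gas = nR ln(V₂/V₁) = 1.75 × 8.314 × ln(241/30.8) = 29.9 J/K.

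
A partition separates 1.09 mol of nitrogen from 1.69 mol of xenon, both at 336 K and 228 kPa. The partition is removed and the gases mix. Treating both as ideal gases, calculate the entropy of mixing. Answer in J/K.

ΔS_mix = 15.5 J/K

Mole fractions: x_A = 1.09/2.78 = 0.392, x_B = 0.608.
ΔS_mix = −R(n_A ln x_A + n_B ln x_B) = −8.314 × (1.09 ln 0.392 + 1.69 ln 0.608) = 15.5 J/K.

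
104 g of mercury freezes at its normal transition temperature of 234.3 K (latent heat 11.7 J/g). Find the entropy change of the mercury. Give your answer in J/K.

Heat released by the substance: Q = −mL = −104 × 11.7 = −1216.8 J.
At constant T, ΔS = Q_rev/T = −1216.8 / 234.3 = -5.19 J/K.

ΔS = -5.19 J/K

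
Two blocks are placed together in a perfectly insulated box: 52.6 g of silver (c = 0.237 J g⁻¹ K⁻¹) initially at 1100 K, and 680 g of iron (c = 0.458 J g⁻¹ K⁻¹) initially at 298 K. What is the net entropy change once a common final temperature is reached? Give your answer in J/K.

Energy balance: T_f = (m₁c₁T₁ + m₂c₂T₂)/(m₁c₁ + m₂c₂) = 328.87 K.
ΔS₁ = m₁c₁ ln(T_f/T₁) = 12.4662 × ln(328.87/1100) = -15.05 J/K.
ΔS₂ = m₂c₂ ln(T_f/T₂) = 311.44 × ln(328.87/298) = 30.7 J/K.
ΔS_total = -15.05 + 30.7 = 15.6 J/K.

ΔS_total = 15.6 J/K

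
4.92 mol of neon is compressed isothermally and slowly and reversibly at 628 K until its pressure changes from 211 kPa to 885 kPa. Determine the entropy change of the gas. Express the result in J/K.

For an isothermal ideal gas ΔS_gas = nR ln(P₁/P₂) = 4.92 × 8.314 × ln(211/885) = -58.6 J/K.

ΔS_gas = -58.6 J/K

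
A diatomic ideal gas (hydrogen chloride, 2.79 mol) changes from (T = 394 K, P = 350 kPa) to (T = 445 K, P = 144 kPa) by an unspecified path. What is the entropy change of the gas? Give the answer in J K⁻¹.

ΔS = 30.5 J/K

ΔS = nC_p ln(T₂/T₁) − nR ln(P₂/P₁), with C_p = 7R/2 = 29.1 J mol⁻¹ K⁻¹ for a diatomic ideal gas.
ΔS = 2.79 × [29.1 × ln(445/394) − 8.314 × ln(144/350)] = 30.5 J/K.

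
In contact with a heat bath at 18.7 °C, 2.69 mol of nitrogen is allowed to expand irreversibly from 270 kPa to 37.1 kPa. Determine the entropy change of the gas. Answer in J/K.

ΔS_gas = 44.4 J/K

Entropy is a state function, so ΔS_gas depends only on the end states.
For an isothermal ideal gas ΔS_gas = nR ln(P₁/P₂) = 2.69 × 8.314 × ln(270/37.1) = 44.4 J/K.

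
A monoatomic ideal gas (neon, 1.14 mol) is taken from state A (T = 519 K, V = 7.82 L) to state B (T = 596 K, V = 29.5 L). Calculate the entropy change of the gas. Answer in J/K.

ΔS = 14.6 J/K

Entropy is a state function: ΔS = nC_V ln(T₂/T₁) + nR ln(V₂/V₁), with C_V = 3R/2 = 12.47 J mol⁻¹ K⁻¹ for a monoatomic ideal gas.
ΔS = 1.14 × [12.47 × ln(596/519) + 8.314 × ln(29.5/7.82)] = 14.6 J/K.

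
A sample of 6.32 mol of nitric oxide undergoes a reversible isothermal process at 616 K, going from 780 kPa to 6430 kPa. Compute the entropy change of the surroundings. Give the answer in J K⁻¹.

For an isothermal ideal gas ΔS_gas = nR ln(P₁/P₂) = 6.32 × 8.314 × ln(780/6430) = -111 J/K.
The process is reversible, so ΔS_surr = −ΔS_gas = 111 J/K and ΔS_universe = 0.

ΔS_surr = 111 J/K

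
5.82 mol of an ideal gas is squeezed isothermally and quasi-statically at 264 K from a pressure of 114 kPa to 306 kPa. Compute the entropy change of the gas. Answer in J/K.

For an isothermal ideal gas ΔS_gas = nR ln(P₁/P₂) = 5.82 × 8.314 × ln(114/306) = -47.8 J/K.

ΔS_gas = -47.8 J/K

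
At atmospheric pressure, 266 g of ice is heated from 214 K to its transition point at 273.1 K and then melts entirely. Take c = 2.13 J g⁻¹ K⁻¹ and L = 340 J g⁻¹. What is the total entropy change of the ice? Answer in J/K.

Warming step: ΔS₁ = m c ln(T_tr/T_i) = 266 × 2.13 × ln(273.1/214) = 138.2 J/K.
Phase change: ΔS₂ = +mL/T_tr = 266 × 340 / 273.1 = 331.2 J/K.
ΔS_total = (138.2) + (331.2) = 469 J/K.

ΔS = 469 J/K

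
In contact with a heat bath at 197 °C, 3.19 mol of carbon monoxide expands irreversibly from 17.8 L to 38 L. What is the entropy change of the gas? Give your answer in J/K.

ΔS_gas = 20.1 J/K

Entropy is a state function, so ΔS_gas depends only on the end states.
For an isothermal ideal gas ΔS_gas = nR ln(V₂/V₁) = 3.19 × 8.314 × ln(38/17.8) = 20.1 J/K.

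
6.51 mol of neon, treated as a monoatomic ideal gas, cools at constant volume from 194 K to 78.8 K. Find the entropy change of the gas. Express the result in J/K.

At constant volume, ΔS = nC_V ln(T₂/T₁) with C_V = 3R/2 = 12.47 J mol⁻¹ K⁻¹.
ΔS = 6.51 × 12.47 × ln(78.8/194) = -73.1 J/K.

ΔS = -73.1 J/K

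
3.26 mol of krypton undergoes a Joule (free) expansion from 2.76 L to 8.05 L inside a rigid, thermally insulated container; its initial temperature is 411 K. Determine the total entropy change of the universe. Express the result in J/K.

No heat is exchanged and no work is done, so the ideal-gas temperature stays constant.
Entropy is a state function; using a reversible isothermal path, ΔS_gas = nR ln(V₂/V₁) = 3.26 × 8.314 × ln(8.05/2.76) = 29 J/K.
The insulated surroundings exchange no heat, so ΔS_surr = 0 and ΔS_universe = ΔS_gas.

ΔS_universe = 29 J/K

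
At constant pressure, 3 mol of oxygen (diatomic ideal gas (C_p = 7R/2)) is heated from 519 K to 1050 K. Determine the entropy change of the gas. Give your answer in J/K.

At constant pressure, ΔS = nC_p ln(T₂/T₁) with C_p = 7R/2 = 29.1 J mol⁻¹ K⁻¹.
ΔS = 3 × 29.1 × ln(1050/519) = 61.5 J/K.

ΔS = 61.5 J/K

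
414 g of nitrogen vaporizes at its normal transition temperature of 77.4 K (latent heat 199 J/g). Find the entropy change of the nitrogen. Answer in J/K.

ΔS = 1060 J/K

Heat absorbed by the substance: Q = mL = 414 × 199 = 82386 J.
At constant T, ΔS = Q_rev/T = 82386 / 77.4 = 1060 J/K.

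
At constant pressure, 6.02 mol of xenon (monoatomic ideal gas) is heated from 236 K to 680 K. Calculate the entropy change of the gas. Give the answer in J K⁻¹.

At constant pressure, ΔS = nC_p ln(T₂/T₁) with C_p = 5R/2 = 20.79 J mol⁻¹ K⁻¹.
ΔS = 6.02 × 20.79 × ln(680/236) = 132 J/K.

ΔS = 132 J/K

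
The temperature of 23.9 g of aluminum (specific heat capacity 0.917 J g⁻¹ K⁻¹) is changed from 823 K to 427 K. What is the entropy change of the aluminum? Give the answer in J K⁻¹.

ΔS = -14.4 J/K

ΔS = ∫dQ_rev/T = m c ln(T₂/T₁) = 23.9 × 0.917 × ln(427/823) = -14.4 J/K.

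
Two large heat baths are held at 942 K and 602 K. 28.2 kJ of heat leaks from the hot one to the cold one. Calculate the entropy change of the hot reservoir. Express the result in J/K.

The hot reservoir loses heat Q, so ΔS_hot = −Q/T_H = −28200/942 = -29.9 J/K.

ΔS_hot = -29.9 J/K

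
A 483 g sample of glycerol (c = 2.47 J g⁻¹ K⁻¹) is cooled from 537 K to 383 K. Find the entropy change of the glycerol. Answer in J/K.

ΔS = -403 J/K

ΔS = ∫dQ_rev/T = m c ln(T₂/T₁) = 483 × 2.47 × ln(383/537) = -403 J/K.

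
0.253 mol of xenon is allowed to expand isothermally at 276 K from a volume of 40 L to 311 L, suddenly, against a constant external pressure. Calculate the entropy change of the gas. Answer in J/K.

ΔS_gas = 4.31 J/K

Entropy is a state function, so ΔS_gas depends only on the end states.
For an isothermal ideal gas ΔS_gas = nR ln(V₂/V₁) = 0.253 × 8.314 × ln(311/40) = 4.31 J/K.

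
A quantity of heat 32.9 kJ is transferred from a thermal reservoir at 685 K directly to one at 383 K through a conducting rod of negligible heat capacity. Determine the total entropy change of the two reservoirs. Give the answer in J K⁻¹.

ΔS_total = 37.9 J/K

ΔS_hot = −Q/T_H = −32900/685 = -48.03 J/K and ΔS_cold = +Q/T_C = 32900/383 = 85.9 J/K.
ΔS_total = -48.03 + 85.9 = 37.9 J/K, positive as the second law requires.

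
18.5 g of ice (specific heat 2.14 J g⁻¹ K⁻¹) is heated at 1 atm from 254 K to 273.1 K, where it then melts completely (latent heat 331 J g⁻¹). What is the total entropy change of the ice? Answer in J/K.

Warming step: ΔS₁ = m c ln(T_tr/T_i) = 18.5 × 2.14 × ln(273.1/254) = 2.87 J/K.
Phase change: ΔS₂ = +mL/T_tr = 18.5 × 331 / 273.1 = 22.42 J/K.
ΔS_total = (2.87) + (22.42) = 25.3 J/K.

ΔS = 25.3 J/K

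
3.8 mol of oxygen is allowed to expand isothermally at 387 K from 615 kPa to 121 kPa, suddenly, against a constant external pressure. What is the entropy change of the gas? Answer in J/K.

Entropy is a state function, so ΔS_gas depends only on the end states.
For an isothermal ideal gas ΔS_gas = nR ln(P₁/P₂) = 3.8 × 8.314 × ln(615/121) = 51.4 J/K.

ΔS_gas = 51.4 J/K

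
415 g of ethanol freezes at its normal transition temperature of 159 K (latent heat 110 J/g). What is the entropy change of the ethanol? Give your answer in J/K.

ΔS = -287 J/K

Heat released by the substance: Q = −mL = −415 × 110 = −45650 J.
At constant T, ΔS = Q_rev/T = −45650 / 159 = -287 J/K.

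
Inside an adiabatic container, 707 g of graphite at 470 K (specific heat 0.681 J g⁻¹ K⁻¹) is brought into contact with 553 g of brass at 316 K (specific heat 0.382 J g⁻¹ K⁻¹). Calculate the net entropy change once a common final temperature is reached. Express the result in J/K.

Energy balance: T_f = (m₁c₁T₁ + m₂c₂T₂)/(m₁c₁ + m₂c₂) = 423.04 K.
ΔS₁ = m₁c₁ ln(T_f/T₁) = 481.467 × ln(423.04/470) = -50.69 J/K.
ΔS₂ = m₂c₂ ln(T_f/T₂) = 211.246 × ln(423.04/316) = 61.62 J/K.
ΔS_total = -50.69 + 61.62 = 10.9 J/K.

ΔS_total = 10.9 J/K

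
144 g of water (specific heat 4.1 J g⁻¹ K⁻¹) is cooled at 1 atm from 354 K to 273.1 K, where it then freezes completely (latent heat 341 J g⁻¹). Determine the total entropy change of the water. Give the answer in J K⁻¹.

ΔS = -333 J/K

Cooling step: ΔS₁ = m c ln(T_tr/T_i) = 144 × 4.1 × ln(273.1/354) = -153.2 J/K.
Phase change: ΔS₂ = −mL/T_tr = −144 × 341 / 273.1 = -179.8 J/K.
ΔS_total = (-153.2) + (-179.8) = -333 J/K.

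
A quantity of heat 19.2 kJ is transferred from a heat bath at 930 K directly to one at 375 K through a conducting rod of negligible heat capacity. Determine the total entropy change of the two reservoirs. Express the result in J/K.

ΔS_hot = −Q/T_H = −19200/930 = -20.65 J/K and ΔS_cold = +Q/T_C = 19200/375 = 51.2 J/K.
ΔS_total = -20.65 + 51.2 = 30.6 J/K, positive as the second law requires.

ΔS_total = 30.6 J/K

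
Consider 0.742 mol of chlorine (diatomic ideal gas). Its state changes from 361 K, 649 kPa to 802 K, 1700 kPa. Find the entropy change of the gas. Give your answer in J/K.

ΔS = nC_p ln(T₂/T₁) − nR ln(P₂/P₁), with C_p = 7R/2 = 29.1 J mol⁻¹ K⁻¹ for a diatomic ideal gas.
ΔS = 0.742 × [29.1 × ln(802/361) − 8.314 × ln(1700/649)] = 11.3 J/K.

ΔS = 11.3 J/K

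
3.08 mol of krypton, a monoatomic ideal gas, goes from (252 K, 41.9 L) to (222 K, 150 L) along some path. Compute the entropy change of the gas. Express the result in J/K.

ΔS = 27.8 J/K

Entropy is a state function: ΔS = nC_V ln(T₂/T₁) + nR ln(V₂/V₁), with C_V = 3R/2 = 12.47 J mol⁻¹ K⁻¹ for a monoatomic ideal gas.
ΔS = 3.08 × [12.47 × ln(222/252) + 8.314 × ln(150/41.9)] = 27.8 J/K.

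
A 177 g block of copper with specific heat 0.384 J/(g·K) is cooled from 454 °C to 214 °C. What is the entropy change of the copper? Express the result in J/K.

In kelvin: T₁ = 727.15 K, T₂ = 487.15 K. ΔS = ∫dQ_rev/T = m c ln(T₂/T₁) = 177 × 0.384 × ln(487.15/727.15) = -27.2 J/K.

ΔS = -27.2 J/K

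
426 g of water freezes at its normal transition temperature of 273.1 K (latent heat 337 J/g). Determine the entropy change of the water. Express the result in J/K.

ΔS = -526 J/K

Heat released by the substance: Q = −mL = −426 × 337 = −143562 J.
At constant T, ΔS = Q_rev/T = −143562 / 273.1 = -526 J/K.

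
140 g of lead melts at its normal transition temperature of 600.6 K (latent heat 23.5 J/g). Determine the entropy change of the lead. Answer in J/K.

ΔS = 5.48 J/K

Heat absorbed by the substance: Q = mL = 140 × 23.5 = 3290 J.
At constant T, ΔS = Q_rev/T = 3290 / 600.6 = 5.48 J/K.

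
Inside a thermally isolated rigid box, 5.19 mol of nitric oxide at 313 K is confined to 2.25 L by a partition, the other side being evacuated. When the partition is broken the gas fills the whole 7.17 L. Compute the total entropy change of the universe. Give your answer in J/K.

ΔS_universe = 50 J/K

For an ideal gas in free expansion Q = 0 and W = 0, so T is unchanged.
Entropy is a state function; using a reversible isothermal path, ΔS_gas = nR ln(V₂/V₁) = 5.19 × 8.314 × ln(7.17/2.25) = 50 J/K.
The insulated surroundings exchange no heat, so ΔS_surr = 0 and ΔS_universe = ΔS_gas.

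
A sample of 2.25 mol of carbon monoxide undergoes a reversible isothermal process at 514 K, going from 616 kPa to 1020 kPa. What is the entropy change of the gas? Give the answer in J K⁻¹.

ΔS_gas = -9.43 J/K

For an isothermal ideal gas ΔS_gas = nR ln(P₁/P₂) = 2.25 × 8.314 × ln(616/1020) = -9.43 J/K.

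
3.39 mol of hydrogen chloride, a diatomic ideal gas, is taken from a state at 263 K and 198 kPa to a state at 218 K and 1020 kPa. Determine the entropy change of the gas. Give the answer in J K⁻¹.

ΔS = nC_p ln(T₂/T₁) − nR ln(P₂/P₁), with C_p = 7R/2 = 29.1 J mol⁻¹ K⁻¹ for a diatomic ideal gas.
ΔS = 3.39 × [29.1 × ln(218/263) − 8.314 × ln(1020/198)] = -64.7 J/K.

ΔS = -64.7 J/K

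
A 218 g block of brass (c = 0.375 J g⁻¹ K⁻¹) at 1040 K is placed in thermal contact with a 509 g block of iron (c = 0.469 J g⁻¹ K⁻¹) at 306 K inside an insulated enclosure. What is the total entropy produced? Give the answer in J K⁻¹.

ΔS_total = 53 J/K

Energy balance: T_f = (m₁c₁T₁ + m₂c₂T₂)/(m₁c₁ + m₂c₂) = 493.24 K.
ΔS₁ = m₁c₁ ln(T_f/T₁) = 81.75 × ln(493.24/1040) = -60.98 J/K.
ΔS₂ = m₂c₂ ln(T_f/T₂) = 238.721 × ln(493.24/306) = 114 J/K.
ΔS_total = -60.98 + 114 = 53 J/K.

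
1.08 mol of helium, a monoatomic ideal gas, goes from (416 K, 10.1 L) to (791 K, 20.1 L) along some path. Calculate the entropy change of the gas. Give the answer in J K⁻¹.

ΔS = 14.8 J/K

Entropy is a state function: ΔS = nC_V ln(T₂/T₁) + nR ln(V₂/V₁), with C_V = 3R/2 = 12.47 J mol⁻¹ K⁻¹ for a monoatomic ideal gas.
ΔS = 1.08 × [12.47 × ln(791/416) + 8.314 × ln(20.1/10.1)] = 14.8 J/K.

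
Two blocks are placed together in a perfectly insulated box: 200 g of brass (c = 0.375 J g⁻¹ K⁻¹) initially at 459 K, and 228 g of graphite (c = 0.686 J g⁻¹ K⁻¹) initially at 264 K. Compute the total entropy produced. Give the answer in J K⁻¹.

ΔS_total = 8.18 J/K

Energy balance: T_f = (m₁c₁T₁ + m₂c₂T₂)/(m₁c₁ + m₂c₂) = 327.2 K.
ΔS₁ = m₁c₁ ln(T_f/T₁) = 75 × ln(327.2/459) = -25.39 J/K.
ΔS₂ = m₂c₂ ln(T_f/T₂) = 156.408 × ln(327.2/264) = 33.57 J/K.
ΔS_total = -25.39 + 33.57 = 8.18 J/K.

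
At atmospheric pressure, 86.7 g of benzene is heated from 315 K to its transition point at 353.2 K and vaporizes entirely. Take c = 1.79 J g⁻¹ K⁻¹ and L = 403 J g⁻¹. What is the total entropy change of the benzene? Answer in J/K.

ΔS = 117 J/K

Warming step: ΔS₁ = m c ln(T_tr/T_i) = 86.7 × 1.79 × ln(353.2/315) = 17.76 J/K.
Phase change: ΔS₂ = +mL/T_tr = 86.7 × 403 / 353.2 = 98.92 J/K.
ΔS_total = (17.76) + (98.92) = 117 J/K.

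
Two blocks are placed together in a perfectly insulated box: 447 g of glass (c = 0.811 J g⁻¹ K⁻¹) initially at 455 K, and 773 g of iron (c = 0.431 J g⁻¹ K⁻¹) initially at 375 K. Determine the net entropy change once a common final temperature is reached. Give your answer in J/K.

Energy balance: T_f = (m₁c₁T₁ + m₂c₂T₂)/(m₁c₁ + m₂c₂) = 416.69 K.
ΔS₁ = m₁c₁ ln(T_f/T₁) = 362.517 × ln(416.69/455) = -31.89 J/K.
ΔS₂ = m₂c₂ ln(T_f/T₂) = 333.163 × ln(416.69/375) = 35.12 J/K.
ΔS_total = -31.89 + 35.12 = 3.23 J/K.

ΔS_total = 3.23 J/K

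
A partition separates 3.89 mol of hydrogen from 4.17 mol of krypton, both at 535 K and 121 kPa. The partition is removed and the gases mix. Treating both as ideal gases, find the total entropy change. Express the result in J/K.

ΔS_mix = 46.4 J/K

Mole fractions: x_A = 3.89/8.06 = 0.483, x_B = 0.517.
ΔS_mix = −R(n_A ln x_A + n_B ln x_B) = −8.314 × (3.89 ln 0.483 + 4.17 ln 0.517) = 46.4 J/K.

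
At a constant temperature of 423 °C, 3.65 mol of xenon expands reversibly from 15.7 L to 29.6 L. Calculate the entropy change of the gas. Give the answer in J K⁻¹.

ΔS_gas = 19.2 J/K

For an isothermal ideal gas ΔS_gas = nR ln(V₂/V₁) = 3.65 × 8.314 × ln(29.6/15.7) = 19.2 J/K.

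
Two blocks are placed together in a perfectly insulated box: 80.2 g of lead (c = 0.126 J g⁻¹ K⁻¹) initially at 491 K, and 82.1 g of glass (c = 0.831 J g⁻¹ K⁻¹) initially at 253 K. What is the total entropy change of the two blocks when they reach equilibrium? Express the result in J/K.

ΔS_total = 2.27 J/K

Energy balance: T_f = (m₁c₁T₁ + m₂c₂T₂)/(m₁c₁ + m₂c₂) = 283.7 K.
ΔS₁ = m₁c₁ ln(T_f/T₁) = 10.1052 × ln(283.7/491) = -5.543 J/K.
ΔS₂ = m₂c₂ ln(T_f/T₂) = 68.2251 × ln(283.7/253) = 7.815 J/K.
ΔS_total = -5.543 + 7.815 = 2.27 J/K.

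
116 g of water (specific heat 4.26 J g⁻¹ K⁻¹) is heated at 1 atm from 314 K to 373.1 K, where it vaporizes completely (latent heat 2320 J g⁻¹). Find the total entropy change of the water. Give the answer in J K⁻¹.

Warming step: ΔS₁ = m c ln(T_tr/T_i) = 116 × 4.26 × ln(373.1/314) = 85.22 J/K.
Phase change: ΔS₂ = +mL/T_tr = 116 × 2320 / 373.1 = 721.3 J/K.
ΔS_total = (85.22) + (721.3) = 807 J/K.

ΔS = 807 J/K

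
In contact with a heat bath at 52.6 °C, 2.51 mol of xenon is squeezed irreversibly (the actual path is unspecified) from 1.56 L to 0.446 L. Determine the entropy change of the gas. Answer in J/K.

Entropy is a state function, so ΔS_gas depends only on the end states.
For an isothermal ideal gas ΔS_gas = nR ln(V₂/V₁) = 2.51 × 8.314 × ln(0.446/1.56) = -26.1 J/K.

ΔS_gas = -26.1 J/K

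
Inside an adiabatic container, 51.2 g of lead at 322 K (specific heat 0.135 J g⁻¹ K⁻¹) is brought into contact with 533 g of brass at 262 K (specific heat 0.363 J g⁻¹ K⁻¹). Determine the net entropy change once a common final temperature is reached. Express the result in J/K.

ΔS_total = 0.151 J/K

Energy balance: T_f = (m₁c₁T₁ + m₂c₂T₂)/(m₁c₁ + m₂c₂) = 264.07 K.
ΔS₁ = m₁c₁ ln(T_f/T₁) = 6.912 × ln(264.07/322) = -1.371 J/K.
ΔS₂ = m₂c₂ ln(T_f/T₂) = 193.479 × ln(264.07/262) = 1.522 J/K.
ΔS_total = -1.371 + 1.522 = 0.151 J/K.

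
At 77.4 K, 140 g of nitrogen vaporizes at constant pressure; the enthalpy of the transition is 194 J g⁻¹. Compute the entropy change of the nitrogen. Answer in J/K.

Heat absorbed by the substance: Q = mL = 140 × 194 = 27160 J.
At constant T, ΔS = Q_rev/T = 27160 / 77.4 = 351 J/K.

ΔS = 351 J/K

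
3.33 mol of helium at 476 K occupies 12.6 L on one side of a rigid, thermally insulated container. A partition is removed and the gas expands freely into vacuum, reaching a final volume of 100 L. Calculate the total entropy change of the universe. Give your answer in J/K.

ΔS_universe = 57.4 J/K

For an ideal gas in free expansion Q = 0 and W = 0, so T is unchanged.
Entropy is a state function; using a reversible isothermal path, ΔS_gas = nR ln(V₂/V₁) = 3.33 × 8.314 × ln(100/12.6) = 57.4 J/K.
The insulated surroundings exchange no heat, so ΔS_surr = 0 and ΔS_universe = ΔS_gas.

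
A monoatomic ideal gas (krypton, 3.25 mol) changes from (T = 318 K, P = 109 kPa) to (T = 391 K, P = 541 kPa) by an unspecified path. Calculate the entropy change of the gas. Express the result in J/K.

ΔS = -29.3 J/K

ΔS = nC_p ln(T₂/T₁) − nR ln(P₂/P₁), with C_p = 5R/2 = 20.79 J mol⁻¹ K⁻¹ for a monoatomic ideal gas.
ΔS = 3.25 × [20.79 × ln(391/318) − 8.314 × ln(541/109)] = -29.3 J/K.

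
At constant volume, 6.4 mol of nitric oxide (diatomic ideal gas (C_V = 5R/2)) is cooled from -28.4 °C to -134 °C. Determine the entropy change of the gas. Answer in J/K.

ΔS = -75.1 J/K

In kelvin: T₁ = 244.75 K, T₂ = 139.15 K. At constant volume, ΔS = nC_V ln(T₂/T₁) with C_V = 5R/2 = 20.79 J mol⁻¹ K⁻¹.
ΔS = 6.4 × 20.79 × ln(139.15/244.75) = -75.1 J/K.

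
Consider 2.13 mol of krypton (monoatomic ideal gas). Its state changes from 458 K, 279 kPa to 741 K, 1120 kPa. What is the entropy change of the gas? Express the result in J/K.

ΔS = -3.31 J/K

ΔS = nC_p ln(T₂/T₁) − nR ln(P₂/P₁), with C_p = 5R/2 = 20.79 J mol⁻¹ K⁻¹ for a monoatomic ideal gas.
ΔS = 2.13 × [20.79 × ln(741/458) − 8.314 × ln(1120/279)] = -3.31 J/K.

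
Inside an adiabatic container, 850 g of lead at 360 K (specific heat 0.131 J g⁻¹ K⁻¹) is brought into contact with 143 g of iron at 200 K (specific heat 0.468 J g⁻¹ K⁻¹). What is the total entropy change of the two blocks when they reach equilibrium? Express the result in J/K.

Energy balance: T_f = (m₁c₁T₁ + m₂c₂T₂)/(m₁c₁ + m₂c₂) = 299.94 K.
ΔS₁ = m₁c₁ ln(T_f/T₁) = 111.35 × ln(299.94/360) = -20.325 J/K.
ΔS₂ = m₂c₂ ln(T_f/T₂) = 66.924 × ln(299.94/200) = 27.121 J/K.
ΔS_total = -20.325 + 27.121 = 6.8 J/K.

ΔS_total = 6.8 J/K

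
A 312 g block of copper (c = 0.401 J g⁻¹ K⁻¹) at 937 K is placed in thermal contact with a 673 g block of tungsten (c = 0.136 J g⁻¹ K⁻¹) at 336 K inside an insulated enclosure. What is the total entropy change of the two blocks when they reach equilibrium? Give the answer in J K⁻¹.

ΔS_total = 25.4 J/K

Energy balance: T_f = (m₁c₁T₁ + m₂c₂T₂)/(m₁c₁ + m₂c₂) = 683.08 K.
ΔS₁ = m₁c₁ ln(T_f/T₁) = 125.112 × ln(683.08/937) = -39.54 J/K.
ΔS₂ = m₂c₂ ln(T_f/T₂) = 91.528 × ln(683.08/336) = 64.94 J/K.
ΔS_total = -39.54 + 64.94 = 25.4 J/K.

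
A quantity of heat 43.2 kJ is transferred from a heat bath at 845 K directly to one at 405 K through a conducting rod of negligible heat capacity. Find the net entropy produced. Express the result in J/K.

ΔS_total = 55.5 J/K

ΔS_hot = −Q/T_H = −43200/845 = -51.124 J/K and ΔS_cold = +Q/T_C = 43200/405 = 106.67 J/K.
ΔS_total = -51.124 + 106.67 = 55.5 J/K, positive as the second law requires.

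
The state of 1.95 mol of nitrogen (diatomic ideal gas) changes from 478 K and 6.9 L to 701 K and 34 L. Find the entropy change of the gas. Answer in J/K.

Entropy is a state function: ΔS = nC_V ln(T₂/T₁) + nR ln(V₂/V₁), with C_V = 5R/2 = 20.79 J mol⁻¹ K⁻¹ for a diatomic ideal gas.
ΔS = 1.95 × [20.79 × ln(701/478) + 8.314 × ln(34/6.9)] = 41.4 J/K.

ΔS = 41.4 J/K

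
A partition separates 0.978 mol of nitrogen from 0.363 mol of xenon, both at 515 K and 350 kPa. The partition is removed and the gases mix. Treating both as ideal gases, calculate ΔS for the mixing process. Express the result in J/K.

ΔS_mix = 6.51 J/K

Mole fractions: x_A = 0.978/1.34 = 0.729, x_B = 0.271.
ΔS_mix = −R(n_A ln x_A + n_B ln x_B) = −8.314 × (0.978 ln 0.729 + 0.363 ln 0.271) = 6.51 J/K.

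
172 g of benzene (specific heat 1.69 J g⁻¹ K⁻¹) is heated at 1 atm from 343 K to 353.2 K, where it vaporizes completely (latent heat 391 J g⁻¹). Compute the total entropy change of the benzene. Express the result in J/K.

ΔS = 199 J/K

Warming step: ΔS₁ = m c ln(T_tr/T_i) = 172 × 1.69 × ln(353.2/343) = 8.518 J/K.
Phase change: ΔS₂ = +mL/T_tr = 172 × 391 / 353.2 = 190.4 J/K.
ΔS_total = (8.518) + (190.4) = 199 J/K.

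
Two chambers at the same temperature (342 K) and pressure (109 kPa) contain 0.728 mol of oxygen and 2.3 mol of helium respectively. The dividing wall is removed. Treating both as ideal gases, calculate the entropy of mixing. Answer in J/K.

Mole fractions: x_A = 0.728/3.03 = 0.24, x_B = 0.76.
ΔS_mix = −R(n_A ln x_A + n_B ln x_B) = −8.314 × (0.728 ln 0.24 + 2.3 ln 0.76) = 13.9 J/K.

ΔS_mix = 13.9 J/K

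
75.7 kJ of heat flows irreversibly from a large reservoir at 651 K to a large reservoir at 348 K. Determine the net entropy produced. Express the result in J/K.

ΔS_hot = −Q/T_H = −75700/651 = -116.3 J/K and ΔS_cold = +Q/T_C = 75700/348 = 217.5 J/K.
ΔS_total = -116.3 + 217.5 = 101 J/K, positive as the second law requires.

ΔS_total = 101 J/K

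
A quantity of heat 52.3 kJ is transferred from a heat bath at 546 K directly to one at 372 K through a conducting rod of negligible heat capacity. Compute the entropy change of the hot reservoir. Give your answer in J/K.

ΔS_hot = -95.8 J/K

The hot reservoir loses heat Q, so ΔS_hot = −Q/T_H = −52300/546 = -95.8 J/K.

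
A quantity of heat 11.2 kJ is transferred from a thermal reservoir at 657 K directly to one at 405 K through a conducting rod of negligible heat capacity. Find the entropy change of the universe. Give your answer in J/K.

ΔS_hot = −Q/T_H = −11200/657 = -17.05 J/K and ΔS_cold = +Q/T_C = 11200/405 = 27.65 J/K.
ΔS_total = -17.05 + 27.65 = 10.6 J/K, positive as the second law requires.

ΔS_total = 10.6 J/K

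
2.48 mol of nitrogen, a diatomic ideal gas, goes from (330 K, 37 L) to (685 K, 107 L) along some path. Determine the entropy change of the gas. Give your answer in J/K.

Entropy is a state function: ΔS = nC_V ln(T₂/T₁) + nR ln(V₂/V₁), with C_V = 5R/2 = 20.79 J mol⁻¹ K⁻¹ for a diatomic ideal gas.
ΔS = 2.48 × [20.79 × ln(685/330) + 8.314 × ln(107/37)] = 59.5 J/K.

ΔS = 59.5 J/K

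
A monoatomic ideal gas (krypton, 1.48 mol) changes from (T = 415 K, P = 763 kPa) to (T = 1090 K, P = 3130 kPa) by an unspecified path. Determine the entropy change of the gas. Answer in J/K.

ΔS = nC_p ln(T₂/T₁) − nR ln(P₂/P₁), with C_p = 5R/2 = 20.79 J mol⁻¹ K⁻¹ for a monoatomic ideal gas.
ΔS = 1.48 × [20.79 × ln(1090/415) − 8.314 × ln(3130/763)] = 12.3 J/K.

ΔS = 12.3 J/K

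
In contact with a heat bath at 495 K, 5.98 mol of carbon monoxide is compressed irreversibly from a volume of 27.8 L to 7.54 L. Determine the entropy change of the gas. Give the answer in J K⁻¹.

Entropy is a state function, so ΔS_gas depends only on the end states.
For an isothermal ideal gas ΔS_gas = nR ln(V₂/V₁) = 5.98 × 8.314 × ln(7.54/27.8) = -64.9 J/K.

ΔS_gas = -64.9 J/K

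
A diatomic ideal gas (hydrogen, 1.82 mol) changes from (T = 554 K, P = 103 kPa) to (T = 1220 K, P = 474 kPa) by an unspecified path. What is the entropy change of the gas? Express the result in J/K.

ΔS = 18.7 J/K

ΔS = nC_p ln(T₂/T₁) − nR ln(P₂/P₁), with C_p = 7R/2 = 29.1 J mol⁻¹ K⁻¹ for a diatomic ideal gas.
ΔS = 1.82 × [29.1 × ln(1220/554) − 8.314 × ln(474/103)] = 18.7 J/K.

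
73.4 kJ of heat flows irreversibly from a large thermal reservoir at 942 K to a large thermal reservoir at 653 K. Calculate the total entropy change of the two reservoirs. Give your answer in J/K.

ΔS_hot = −Q/T_H = −73400/942 = -77.92 J/K and ΔS_cold = +Q/T_C = 73400/653 = 112.4 J/K.
ΔS_total = -77.92 + 112.4 = 34.5 J/K, positive as the second law requires.

ΔS_total = 34.5 J/K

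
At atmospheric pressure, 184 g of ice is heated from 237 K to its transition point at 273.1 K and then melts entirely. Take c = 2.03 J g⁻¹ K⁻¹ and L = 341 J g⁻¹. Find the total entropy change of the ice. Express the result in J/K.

ΔS = 283 J/K

Warming step: ΔS₁ = m c ln(T_tr/T_i) = 184 × 2.03 × ln(273.1/237) = 52.96 J/K.
Phase change: ΔS₂ = +mL/T_tr = 184 × 341 / 273.1 = 229.7 J/K.
ΔS_total = (52.96) + (229.7) = 283 J/K.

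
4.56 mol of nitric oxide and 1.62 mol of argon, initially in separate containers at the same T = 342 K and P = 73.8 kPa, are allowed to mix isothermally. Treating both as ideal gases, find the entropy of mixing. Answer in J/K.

ΔS_mix = 29.6 J/K

Mole fractions: x_A = 4.56/6.18 = 0.738, x_B = 0.262.
ΔS_mix = −R(n_A ln x_A + n_B ln x_B) = −8.314 × (4.56 ln 0.738 + 1.62 ln 0.262) = 29.6 J/K.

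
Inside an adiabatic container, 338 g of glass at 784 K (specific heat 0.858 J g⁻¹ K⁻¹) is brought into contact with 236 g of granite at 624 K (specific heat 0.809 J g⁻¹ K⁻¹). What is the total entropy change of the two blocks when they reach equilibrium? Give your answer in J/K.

Energy balance: T_f = (m₁c₁T₁ + m₂c₂T₂)/(m₁c₁ + m₂c₂) = 720.48 K.
ΔS₁ = m₁c₁ ln(T_f/T₁) = 290.004 × ln(720.48/784) = -24.5 J/K.
ΔS₂ = m₂c₂ ln(T_f/T₂) = 190.924 × ln(720.48/624) = 27.45 J/K.
ΔS_total = -24.5 + 27.45 = 2.95 J/K.

ΔS_total = 2.95 J/K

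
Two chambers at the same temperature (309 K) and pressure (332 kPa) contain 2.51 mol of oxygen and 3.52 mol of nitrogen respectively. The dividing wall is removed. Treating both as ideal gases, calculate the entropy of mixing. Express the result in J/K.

ΔS_mix = 34 J/K

Mole fractions: x_A = 2.51/6.03 = 0.416, x_B = 0.584.
ΔS_mix = −R(n_A ln x_A + n_B ln x_B) = −8.314 × (2.51 ln 0.416 + 3.52 ln 0.584) = 34 J/K.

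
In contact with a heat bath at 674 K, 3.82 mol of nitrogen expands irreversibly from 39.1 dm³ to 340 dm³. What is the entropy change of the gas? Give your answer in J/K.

Entropy is a state function, so ΔS_gas depends only on the end states.
For an isothermal ideal gas ΔS_gas = nR ln(V₂/V₁) = 3.82 × 8.314 × ln(340/39.1) = 68.7 J/K.

ΔS_gas = 68.7 J/K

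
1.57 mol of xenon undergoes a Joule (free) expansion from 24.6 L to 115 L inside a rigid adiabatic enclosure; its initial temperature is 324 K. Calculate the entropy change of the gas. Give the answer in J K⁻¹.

ΔS_gas = 20.1 J/K

No heat is exchanged and no work is done, so the ideal-gas temperature stays constant.
Entropy is a state function; using a reversible isothermal path, ΔS_gas = nR ln(V₂/V₁) = 1.57 × 8.314 × ln(115/24.6) = 20.1 J/K.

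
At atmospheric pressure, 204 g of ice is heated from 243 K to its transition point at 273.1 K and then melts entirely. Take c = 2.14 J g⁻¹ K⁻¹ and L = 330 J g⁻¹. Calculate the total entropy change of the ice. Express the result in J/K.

ΔS = 297 J/K

Warming step: ΔS₁ = m c ln(T_tr/T_i) = 204 × 2.14 × ln(273.1/243) = 50.98 J/K.
Phase change: ΔS₂ = +mL/T_tr = 204 × 330 / 273.1 = 246.5 J/K.
ΔS_total = (50.98) + (246.5) = 297 J/K.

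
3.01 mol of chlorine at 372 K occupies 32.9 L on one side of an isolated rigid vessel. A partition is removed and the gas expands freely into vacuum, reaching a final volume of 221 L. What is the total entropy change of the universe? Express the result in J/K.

No heat is exchanged and no work is done, so the ideal-gas temperature stays constant.
Entropy is a state function; using a reversible isothermal path, ΔS_gas = nR ln(V₂/V₁) = 3.01 × 8.314 × ln(221/32.9) = 47.7 J/K.
The insulated surroundings exchange no heat, so ΔS_surr = 0 and ΔS_universe = ΔS_gas.

ΔS_universe = 47.7 J/K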